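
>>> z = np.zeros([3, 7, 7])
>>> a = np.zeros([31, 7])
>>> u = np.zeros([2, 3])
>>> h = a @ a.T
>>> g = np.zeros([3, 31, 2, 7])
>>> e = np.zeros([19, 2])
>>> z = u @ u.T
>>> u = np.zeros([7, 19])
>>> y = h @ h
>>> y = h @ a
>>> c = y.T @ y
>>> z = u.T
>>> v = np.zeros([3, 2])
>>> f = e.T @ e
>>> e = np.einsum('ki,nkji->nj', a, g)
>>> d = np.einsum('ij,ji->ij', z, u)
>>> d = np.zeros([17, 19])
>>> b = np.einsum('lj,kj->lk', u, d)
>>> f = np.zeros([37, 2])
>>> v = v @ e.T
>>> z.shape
(19, 7)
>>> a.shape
(31, 7)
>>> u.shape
(7, 19)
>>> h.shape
(31, 31)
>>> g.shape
(3, 31, 2, 7)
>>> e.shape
(3, 2)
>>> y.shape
(31, 7)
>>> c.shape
(7, 7)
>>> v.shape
(3, 3)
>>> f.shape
(37, 2)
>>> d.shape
(17, 19)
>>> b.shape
(7, 17)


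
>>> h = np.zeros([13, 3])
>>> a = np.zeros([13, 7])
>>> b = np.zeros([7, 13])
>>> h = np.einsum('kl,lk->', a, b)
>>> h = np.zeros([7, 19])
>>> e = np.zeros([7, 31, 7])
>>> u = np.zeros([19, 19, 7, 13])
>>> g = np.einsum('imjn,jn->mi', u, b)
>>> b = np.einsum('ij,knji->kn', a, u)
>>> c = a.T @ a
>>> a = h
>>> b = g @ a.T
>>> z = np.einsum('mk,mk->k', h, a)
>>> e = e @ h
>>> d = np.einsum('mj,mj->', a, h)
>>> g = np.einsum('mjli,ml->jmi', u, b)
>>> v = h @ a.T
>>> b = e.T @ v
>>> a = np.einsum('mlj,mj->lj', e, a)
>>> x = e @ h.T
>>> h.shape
(7, 19)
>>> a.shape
(31, 19)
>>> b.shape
(19, 31, 7)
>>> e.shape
(7, 31, 19)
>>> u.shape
(19, 19, 7, 13)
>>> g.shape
(19, 19, 13)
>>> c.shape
(7, 7)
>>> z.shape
(19,)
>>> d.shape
()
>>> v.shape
(7, 7)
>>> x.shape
(7, 31, 7)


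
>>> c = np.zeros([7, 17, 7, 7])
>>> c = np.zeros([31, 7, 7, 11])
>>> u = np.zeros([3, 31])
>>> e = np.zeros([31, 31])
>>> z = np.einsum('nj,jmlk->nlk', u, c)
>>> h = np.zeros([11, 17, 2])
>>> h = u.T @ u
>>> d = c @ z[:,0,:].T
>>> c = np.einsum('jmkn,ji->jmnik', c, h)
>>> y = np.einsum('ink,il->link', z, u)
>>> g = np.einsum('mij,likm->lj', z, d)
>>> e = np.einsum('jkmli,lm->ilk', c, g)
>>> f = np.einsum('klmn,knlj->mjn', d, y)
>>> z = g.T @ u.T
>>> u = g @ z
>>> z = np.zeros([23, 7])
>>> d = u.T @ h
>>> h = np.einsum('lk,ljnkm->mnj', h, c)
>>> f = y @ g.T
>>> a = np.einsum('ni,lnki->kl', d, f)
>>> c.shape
(31, 7, 11, 31, 7)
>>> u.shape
(31, 3)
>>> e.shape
(7, 31, 7)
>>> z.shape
(23, 7)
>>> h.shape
(7, 11, 7)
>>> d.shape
(3, 31)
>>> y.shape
(31, 3, 7, 11)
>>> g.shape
(31, 11)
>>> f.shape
(31, 3, 7, 31)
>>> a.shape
(7, 31)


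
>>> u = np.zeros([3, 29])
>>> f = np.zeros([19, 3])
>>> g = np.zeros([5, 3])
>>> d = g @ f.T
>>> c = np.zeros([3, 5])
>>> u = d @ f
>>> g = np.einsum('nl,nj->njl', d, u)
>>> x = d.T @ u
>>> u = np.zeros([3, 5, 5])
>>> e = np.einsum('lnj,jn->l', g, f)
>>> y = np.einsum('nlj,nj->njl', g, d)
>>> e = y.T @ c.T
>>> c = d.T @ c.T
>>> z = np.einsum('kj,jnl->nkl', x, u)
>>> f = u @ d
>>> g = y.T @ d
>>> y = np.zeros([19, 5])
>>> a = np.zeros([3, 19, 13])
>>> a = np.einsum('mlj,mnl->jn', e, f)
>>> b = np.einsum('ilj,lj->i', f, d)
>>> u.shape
(3, 5, 5)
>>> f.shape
(3, 5, 19)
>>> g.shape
(3, 19, 19)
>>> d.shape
(5, 19)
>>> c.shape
(19, 3)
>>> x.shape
(19, 3)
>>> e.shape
(3, 19, 3)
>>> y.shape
(19, 5)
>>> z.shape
(5, 19, 5)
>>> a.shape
(3, 5)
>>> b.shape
(3,)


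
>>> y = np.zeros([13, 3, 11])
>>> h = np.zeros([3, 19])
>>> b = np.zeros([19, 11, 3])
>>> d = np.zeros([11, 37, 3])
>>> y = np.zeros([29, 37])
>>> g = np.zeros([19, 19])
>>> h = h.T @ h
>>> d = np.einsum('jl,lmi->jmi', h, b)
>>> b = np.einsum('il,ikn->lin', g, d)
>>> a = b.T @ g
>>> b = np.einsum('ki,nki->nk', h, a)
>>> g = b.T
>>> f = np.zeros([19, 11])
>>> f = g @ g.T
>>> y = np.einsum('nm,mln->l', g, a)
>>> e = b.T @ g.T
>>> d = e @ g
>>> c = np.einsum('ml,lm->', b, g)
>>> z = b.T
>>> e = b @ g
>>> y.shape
(19,)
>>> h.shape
(19, 19)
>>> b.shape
(3, 19)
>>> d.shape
(19, 3)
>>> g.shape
(19, 3)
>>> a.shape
(3, 19, 19)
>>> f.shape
(19, 19)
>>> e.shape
(3, 3)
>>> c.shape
()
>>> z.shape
(19, 3)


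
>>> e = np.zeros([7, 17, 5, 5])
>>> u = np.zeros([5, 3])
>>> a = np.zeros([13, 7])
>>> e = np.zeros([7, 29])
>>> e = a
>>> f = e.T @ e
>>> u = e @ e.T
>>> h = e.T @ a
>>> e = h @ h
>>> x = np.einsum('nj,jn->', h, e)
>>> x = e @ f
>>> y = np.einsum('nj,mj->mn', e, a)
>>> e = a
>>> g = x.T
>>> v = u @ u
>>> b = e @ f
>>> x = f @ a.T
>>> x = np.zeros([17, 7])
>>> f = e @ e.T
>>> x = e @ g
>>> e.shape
(13, 7)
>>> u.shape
(13, 13)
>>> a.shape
(13, 7)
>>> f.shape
(13, 13)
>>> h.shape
(7, 7)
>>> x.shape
(13, 7)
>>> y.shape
(13, 7)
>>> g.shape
(7, 7)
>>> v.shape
(13, 13)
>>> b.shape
(13, 7)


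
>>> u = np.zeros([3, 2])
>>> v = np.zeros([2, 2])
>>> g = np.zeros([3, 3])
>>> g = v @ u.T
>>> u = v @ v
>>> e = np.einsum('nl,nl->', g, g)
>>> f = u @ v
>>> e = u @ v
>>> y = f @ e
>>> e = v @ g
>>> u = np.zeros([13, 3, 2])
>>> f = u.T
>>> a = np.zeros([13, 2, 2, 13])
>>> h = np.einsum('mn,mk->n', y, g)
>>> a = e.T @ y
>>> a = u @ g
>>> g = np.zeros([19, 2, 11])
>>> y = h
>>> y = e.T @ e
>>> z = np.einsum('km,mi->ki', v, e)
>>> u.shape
(13, 3, 2)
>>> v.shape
(2, 2)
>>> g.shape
(19, 2, 11)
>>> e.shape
(2, 3)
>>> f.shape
(2, 3, 13)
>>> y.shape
(3, 3)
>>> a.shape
(13, 3, 3)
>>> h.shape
(2,)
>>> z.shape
(2, 3)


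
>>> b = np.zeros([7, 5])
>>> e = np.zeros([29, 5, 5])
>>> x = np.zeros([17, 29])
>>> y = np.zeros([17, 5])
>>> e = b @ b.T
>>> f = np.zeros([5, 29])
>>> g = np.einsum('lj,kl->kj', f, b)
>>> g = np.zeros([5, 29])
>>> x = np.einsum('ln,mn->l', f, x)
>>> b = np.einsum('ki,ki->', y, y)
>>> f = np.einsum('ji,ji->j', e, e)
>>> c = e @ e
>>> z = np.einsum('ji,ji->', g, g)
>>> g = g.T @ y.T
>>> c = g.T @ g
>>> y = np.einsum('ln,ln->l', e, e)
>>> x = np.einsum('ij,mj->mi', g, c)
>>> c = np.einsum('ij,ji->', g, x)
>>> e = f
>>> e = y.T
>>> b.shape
()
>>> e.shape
(7,)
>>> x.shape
(17, 29)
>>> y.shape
(7,)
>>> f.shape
(7,)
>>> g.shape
(29, 17)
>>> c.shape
()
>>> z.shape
()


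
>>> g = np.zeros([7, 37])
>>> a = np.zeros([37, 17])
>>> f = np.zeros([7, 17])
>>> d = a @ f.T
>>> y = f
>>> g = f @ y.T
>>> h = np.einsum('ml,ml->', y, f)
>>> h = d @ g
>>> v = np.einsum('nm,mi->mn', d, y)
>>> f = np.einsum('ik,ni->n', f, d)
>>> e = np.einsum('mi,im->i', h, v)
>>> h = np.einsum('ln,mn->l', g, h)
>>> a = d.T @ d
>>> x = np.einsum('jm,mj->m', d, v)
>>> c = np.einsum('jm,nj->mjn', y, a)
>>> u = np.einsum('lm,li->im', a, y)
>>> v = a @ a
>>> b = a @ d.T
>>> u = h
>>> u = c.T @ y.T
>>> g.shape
(7, 7)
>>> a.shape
(7, 7)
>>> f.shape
(37,)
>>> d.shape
(37, 7)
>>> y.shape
(7, 17)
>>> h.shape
(7,)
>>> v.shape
(7, 7)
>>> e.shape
(7,)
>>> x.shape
(7,)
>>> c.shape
(17, 7, 7)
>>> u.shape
(7, 7, 7)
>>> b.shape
(7, 37)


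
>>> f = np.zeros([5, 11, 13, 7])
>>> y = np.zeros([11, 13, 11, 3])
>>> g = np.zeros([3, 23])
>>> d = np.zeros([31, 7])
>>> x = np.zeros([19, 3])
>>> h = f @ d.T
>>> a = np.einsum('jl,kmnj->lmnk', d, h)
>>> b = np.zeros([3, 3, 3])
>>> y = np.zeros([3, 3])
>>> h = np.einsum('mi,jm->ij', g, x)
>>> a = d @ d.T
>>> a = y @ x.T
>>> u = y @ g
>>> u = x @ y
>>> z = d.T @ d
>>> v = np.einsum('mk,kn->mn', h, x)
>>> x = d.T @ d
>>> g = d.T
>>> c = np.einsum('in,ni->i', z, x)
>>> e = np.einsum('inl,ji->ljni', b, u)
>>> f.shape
(5, 11, 13, 7)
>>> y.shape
(3, 3)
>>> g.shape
(7, 31)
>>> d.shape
(31, 7)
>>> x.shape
(7, 7)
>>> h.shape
(23, 19)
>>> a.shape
(3, 19)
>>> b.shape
(3, 3, 3)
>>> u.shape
(19, 3)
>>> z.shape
(7, 7)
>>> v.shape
(23, 3)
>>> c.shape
(7,)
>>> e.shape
(3, 19, 3, 3)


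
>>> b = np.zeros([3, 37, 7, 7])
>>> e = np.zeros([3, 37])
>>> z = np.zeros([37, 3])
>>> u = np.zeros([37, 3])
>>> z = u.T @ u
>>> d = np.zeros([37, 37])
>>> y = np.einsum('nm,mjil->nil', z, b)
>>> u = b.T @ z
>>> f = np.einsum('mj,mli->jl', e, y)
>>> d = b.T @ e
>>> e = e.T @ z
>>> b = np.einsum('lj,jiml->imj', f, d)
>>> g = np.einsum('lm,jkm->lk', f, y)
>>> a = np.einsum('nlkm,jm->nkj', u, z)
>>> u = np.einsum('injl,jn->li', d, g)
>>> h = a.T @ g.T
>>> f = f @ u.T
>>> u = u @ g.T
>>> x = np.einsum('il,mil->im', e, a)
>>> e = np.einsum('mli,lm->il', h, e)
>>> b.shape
(7, 37, 7)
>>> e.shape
(37, 37)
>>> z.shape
(3, 3)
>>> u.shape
(37, 37)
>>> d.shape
(7, 7, 37, 37)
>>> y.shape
(3, 7, 7)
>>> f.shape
(37, 37)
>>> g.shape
(37, 7)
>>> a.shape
(7, 37, 3)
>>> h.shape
(3, 37, 37)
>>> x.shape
(37, 7)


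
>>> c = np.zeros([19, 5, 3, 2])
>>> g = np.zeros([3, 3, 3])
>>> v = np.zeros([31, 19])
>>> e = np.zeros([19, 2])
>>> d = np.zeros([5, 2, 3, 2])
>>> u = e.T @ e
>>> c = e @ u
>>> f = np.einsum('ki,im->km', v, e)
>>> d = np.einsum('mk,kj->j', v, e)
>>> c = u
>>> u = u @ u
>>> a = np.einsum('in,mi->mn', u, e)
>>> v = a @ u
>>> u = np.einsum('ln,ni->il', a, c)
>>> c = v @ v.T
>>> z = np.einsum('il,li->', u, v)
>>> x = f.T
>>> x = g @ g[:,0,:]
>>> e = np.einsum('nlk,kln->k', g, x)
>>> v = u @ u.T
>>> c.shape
(19, 19)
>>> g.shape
(3, 3, 3)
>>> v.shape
(2, 2)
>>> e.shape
(3,)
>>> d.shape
(2,)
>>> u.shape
(2, 19)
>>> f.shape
(31, 2)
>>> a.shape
(19, 2)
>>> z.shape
()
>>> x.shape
(3, 3, 3)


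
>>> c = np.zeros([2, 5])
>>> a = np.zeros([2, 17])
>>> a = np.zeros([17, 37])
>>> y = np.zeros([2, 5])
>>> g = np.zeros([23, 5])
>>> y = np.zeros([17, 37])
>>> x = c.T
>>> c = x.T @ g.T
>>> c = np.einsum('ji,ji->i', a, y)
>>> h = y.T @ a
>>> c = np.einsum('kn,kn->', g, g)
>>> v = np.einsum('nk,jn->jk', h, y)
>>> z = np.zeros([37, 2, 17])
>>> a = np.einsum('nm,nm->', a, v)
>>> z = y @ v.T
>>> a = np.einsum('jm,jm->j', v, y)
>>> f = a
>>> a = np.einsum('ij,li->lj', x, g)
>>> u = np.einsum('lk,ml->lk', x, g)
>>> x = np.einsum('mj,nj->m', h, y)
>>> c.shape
()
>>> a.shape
(23, 2)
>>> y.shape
(17, 37)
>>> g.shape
(23, 5)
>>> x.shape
(37,)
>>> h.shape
(37, 37)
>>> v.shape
(17, 37)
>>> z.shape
(17, 17)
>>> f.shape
(17,)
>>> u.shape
(5, 2)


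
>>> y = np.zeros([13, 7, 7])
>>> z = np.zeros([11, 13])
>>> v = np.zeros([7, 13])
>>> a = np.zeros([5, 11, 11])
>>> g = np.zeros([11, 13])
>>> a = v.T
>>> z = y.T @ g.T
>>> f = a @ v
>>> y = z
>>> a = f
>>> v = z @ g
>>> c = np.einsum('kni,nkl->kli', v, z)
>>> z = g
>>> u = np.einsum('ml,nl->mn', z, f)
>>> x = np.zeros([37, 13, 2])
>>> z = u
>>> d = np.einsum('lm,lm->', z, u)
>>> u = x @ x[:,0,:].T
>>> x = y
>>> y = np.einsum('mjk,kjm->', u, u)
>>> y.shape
()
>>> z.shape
(11, 13)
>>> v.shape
(7, 7, 13)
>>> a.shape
(13, 13)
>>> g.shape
(11, 13)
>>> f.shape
(13, 13)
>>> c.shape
(7, 11, 13)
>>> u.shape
(37, 13, 37)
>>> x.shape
(7, 7, 11)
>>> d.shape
()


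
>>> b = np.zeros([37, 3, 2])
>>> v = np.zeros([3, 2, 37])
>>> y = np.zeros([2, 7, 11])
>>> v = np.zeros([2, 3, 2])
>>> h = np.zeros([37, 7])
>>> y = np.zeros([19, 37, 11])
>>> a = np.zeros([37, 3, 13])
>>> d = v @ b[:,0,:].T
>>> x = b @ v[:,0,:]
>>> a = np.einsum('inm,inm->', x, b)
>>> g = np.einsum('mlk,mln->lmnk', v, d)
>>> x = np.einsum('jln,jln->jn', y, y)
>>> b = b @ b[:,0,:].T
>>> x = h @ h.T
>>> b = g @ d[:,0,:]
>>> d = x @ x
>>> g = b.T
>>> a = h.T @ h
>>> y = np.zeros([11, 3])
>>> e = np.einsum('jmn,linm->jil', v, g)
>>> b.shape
(3, 2, 37, 37)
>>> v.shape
(2, 3, 2)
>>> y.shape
(11, 3)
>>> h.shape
(37, 7)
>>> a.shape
(7, 7)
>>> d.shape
(37, 37)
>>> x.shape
(37, 37)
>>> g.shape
(37, 37, 2, 3)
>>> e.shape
(2, 37, 37)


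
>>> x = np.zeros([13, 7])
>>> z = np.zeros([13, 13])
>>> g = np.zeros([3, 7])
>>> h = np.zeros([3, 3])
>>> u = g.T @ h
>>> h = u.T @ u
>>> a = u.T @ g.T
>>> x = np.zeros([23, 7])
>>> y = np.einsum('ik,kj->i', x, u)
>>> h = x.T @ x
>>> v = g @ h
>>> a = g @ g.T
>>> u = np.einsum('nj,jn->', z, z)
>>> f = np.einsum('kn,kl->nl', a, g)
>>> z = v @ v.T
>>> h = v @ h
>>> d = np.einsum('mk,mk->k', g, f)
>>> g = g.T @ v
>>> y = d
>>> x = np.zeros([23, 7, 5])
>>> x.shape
(23, 7, 5)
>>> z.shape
(3, 3)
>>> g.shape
(7, 7)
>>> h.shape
(3, 7)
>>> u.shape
()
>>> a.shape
(3, 3)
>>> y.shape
(7,)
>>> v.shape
(3, 7)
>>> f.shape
(3, 7)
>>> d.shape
(7,)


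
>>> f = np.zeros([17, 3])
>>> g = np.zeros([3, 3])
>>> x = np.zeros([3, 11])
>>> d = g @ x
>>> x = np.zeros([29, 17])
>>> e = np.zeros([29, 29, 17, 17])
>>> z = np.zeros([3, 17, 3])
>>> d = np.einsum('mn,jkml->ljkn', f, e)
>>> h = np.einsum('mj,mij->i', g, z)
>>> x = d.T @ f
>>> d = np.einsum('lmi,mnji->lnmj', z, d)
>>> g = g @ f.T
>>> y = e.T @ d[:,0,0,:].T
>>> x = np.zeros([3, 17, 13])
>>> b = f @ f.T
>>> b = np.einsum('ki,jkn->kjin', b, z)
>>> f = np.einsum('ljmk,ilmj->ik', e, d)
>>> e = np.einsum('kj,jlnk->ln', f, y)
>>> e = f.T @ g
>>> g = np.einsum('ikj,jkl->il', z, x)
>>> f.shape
(3, 17)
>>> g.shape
(3, 13)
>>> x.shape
(3, 17, 13)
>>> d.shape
(3, 29, 17, 29)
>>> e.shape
(17, 17)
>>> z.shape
(3, 17, 3)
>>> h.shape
(17,)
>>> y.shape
(17, 17, 29, 3)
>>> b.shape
(17, 3, 17, 3)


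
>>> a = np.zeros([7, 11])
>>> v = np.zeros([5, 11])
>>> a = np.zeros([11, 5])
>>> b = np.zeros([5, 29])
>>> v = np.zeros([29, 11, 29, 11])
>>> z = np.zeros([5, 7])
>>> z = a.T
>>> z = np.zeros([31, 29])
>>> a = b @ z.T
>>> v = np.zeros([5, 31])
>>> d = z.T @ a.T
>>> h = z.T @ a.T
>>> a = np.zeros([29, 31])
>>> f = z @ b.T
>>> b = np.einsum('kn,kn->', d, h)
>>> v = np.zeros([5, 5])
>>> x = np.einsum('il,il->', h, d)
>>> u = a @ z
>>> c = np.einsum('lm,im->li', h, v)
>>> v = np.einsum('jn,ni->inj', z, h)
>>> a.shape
(29, 31)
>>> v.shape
(5, 29, 31)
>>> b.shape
()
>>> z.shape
(31, 29)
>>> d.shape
(29, 5)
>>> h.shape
(29, 5)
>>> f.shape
(31, 5)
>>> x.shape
()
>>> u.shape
(29, 29)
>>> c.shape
(29, 5)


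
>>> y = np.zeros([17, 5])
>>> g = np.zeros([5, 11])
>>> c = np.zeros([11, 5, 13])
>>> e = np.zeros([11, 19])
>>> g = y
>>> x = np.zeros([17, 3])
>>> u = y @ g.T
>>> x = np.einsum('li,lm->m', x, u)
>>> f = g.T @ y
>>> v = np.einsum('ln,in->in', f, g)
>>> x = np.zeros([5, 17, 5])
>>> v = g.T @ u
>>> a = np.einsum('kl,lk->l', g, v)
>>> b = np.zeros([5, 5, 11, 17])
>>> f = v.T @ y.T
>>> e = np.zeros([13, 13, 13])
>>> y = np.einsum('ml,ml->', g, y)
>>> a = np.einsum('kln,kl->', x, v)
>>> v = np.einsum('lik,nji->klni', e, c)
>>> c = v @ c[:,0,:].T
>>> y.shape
()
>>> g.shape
(17, 5)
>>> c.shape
(13, 13, 11, 11)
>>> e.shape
(13, 13, 13)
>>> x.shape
(5, 17, 5)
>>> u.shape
(17, 17)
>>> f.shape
(17, 17)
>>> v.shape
(13, 13, 11, 13)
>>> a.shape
()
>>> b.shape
(5, 5, 11, 17)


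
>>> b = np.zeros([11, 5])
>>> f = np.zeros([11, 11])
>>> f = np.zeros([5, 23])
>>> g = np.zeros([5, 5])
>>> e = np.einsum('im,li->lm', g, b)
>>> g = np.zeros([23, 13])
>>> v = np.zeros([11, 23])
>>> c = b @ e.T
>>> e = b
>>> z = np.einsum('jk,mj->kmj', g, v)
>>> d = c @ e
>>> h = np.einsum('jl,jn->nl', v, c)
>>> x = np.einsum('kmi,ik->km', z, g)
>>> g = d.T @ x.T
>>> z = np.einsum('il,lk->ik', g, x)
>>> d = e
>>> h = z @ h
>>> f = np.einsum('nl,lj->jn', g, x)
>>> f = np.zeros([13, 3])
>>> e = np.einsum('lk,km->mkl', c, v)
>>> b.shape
(11, 5)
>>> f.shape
(13, 3)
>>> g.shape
(5, 13)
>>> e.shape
(23, 11, 11)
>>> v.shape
(11, 23)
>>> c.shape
(11, 11)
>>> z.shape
(5, 11)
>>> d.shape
(11, 5)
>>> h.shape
(5, 23)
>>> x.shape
(13, 11)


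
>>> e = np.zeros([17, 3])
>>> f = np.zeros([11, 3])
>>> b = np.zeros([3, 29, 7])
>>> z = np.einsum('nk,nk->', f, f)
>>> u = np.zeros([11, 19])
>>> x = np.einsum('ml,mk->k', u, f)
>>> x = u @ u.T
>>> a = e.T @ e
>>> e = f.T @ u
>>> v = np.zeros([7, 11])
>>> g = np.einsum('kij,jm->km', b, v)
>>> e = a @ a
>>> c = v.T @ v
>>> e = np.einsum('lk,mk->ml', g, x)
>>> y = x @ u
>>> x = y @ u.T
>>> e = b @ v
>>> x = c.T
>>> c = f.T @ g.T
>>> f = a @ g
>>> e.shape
(3, 29, 11)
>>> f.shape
(3, 11)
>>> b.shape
(3, 29, 7)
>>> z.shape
()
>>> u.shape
(11, 19)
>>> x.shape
(11, 11)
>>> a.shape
(3, 3)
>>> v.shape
(7, 11)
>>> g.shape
(3, 11)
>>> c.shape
(3, 3)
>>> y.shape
(11, 19)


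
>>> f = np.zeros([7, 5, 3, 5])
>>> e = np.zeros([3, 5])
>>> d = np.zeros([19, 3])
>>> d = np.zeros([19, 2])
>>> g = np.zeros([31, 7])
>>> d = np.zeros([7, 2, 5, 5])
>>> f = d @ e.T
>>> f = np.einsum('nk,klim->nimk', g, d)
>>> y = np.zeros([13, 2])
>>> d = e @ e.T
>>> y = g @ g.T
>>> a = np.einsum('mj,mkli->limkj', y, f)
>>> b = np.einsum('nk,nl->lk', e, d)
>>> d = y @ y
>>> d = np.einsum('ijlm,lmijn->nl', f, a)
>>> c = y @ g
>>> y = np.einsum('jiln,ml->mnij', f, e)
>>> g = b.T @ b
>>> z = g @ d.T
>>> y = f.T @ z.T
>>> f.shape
(31, 5, 5, 7)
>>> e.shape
(3, 5)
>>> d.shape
(31, 5)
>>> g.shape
(5, 5)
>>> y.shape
(7, 5, 5, 5)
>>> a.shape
(5, 7, 31, 5, 31)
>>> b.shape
(3, 5)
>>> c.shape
(31, 7)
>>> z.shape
(5, 31)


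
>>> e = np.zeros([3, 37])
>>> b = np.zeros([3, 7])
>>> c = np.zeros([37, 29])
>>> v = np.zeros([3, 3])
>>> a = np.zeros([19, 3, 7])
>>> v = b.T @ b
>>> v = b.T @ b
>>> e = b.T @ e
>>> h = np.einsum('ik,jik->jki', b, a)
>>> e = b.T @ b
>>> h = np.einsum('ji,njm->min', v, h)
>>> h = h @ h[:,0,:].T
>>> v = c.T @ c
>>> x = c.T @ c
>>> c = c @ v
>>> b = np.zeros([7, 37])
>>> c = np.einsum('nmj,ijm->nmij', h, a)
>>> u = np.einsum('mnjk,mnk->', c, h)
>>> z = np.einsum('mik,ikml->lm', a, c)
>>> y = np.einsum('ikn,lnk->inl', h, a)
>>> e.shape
(7, 7)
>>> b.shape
(7, 37)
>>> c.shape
(3, 7, 19, 3)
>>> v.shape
(29, 29)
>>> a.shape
(19, 3, 7)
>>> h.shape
(3, 7, 3)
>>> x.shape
(29, 29)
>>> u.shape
()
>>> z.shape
(3, 19)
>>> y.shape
(3, 3, 19)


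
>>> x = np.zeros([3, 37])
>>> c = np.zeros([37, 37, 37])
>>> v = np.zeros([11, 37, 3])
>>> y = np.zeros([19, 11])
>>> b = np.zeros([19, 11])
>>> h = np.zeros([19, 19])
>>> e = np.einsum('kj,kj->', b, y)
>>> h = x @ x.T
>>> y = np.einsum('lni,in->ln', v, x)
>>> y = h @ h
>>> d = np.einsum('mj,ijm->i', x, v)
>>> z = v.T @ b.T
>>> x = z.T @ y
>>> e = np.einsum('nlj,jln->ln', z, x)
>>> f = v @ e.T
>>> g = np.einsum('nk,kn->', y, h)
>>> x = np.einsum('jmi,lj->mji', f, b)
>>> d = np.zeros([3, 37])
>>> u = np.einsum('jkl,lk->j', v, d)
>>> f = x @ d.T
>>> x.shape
(37, 11, 37)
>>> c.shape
(37, 37, 37)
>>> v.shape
(11, 37, 3)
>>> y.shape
(3, 3)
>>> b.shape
(19, 11)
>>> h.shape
(3, 3)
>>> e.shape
(37, 3)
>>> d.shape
(3, 37)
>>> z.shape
(3, 37, 19)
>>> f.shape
(37, 11, 3)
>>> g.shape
()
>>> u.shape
(11,)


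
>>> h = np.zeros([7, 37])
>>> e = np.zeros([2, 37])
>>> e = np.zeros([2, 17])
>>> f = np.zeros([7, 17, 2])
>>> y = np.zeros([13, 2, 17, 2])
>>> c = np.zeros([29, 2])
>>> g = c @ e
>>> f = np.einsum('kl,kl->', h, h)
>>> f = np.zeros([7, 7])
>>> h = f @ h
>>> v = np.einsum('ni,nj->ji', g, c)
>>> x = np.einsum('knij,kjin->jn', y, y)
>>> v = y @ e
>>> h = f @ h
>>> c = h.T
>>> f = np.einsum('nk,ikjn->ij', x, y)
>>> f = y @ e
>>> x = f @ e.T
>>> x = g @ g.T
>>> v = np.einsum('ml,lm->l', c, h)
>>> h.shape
(7, 37)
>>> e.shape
(2, 17)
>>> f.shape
(13, 2, 17, 17)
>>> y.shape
(13, 2, 17, 2)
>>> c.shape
(37, 7)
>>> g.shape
(29, 17)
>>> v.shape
(7,)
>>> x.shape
(29, 29)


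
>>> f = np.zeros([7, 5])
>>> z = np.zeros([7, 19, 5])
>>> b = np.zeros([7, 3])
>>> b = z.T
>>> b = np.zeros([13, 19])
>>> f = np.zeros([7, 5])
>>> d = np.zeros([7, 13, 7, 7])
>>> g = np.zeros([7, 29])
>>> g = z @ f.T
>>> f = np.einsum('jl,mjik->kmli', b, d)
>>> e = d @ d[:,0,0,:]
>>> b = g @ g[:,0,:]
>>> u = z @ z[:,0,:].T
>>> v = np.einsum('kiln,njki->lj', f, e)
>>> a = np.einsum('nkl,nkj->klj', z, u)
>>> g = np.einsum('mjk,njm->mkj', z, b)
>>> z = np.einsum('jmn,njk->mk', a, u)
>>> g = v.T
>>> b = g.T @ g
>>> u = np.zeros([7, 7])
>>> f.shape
(7, 7, 19, 7)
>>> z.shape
(5, 7)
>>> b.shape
(19, 19)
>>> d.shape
(7, 13, 7, 7)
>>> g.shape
(13, 19)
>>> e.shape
(7, 13, 7, 7)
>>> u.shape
(7, 7)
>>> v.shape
(19, 13)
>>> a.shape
(19, 5, 7)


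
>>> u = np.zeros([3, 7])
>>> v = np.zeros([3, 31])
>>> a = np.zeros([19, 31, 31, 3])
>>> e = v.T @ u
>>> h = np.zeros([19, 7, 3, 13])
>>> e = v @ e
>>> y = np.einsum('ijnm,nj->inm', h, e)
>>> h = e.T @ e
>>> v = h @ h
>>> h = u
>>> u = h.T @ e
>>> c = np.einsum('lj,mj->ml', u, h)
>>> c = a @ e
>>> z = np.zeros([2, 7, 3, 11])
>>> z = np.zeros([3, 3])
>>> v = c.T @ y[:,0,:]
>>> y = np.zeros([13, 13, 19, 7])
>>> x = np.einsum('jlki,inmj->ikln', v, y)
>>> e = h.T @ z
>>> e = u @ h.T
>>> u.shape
(7, 7)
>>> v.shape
(7, 31, 31, 13)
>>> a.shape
(19, 31, 31, 3)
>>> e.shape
(7, 3)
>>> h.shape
(3, 7)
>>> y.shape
(13, 13, 19, 7)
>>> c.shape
(19, 31, 31, 7)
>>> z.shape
(3, 3)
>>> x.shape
(13, 31, 31, 13)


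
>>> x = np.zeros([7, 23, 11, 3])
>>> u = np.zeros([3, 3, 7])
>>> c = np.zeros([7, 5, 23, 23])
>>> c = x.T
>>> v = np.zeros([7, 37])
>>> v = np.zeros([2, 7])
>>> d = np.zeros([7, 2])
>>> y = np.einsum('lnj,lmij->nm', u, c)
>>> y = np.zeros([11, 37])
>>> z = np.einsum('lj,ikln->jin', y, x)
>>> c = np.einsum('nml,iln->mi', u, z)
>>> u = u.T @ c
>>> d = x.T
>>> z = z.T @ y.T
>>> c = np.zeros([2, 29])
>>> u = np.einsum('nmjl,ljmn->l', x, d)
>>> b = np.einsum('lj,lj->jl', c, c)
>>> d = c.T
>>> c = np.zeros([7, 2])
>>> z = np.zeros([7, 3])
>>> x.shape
(7, 23, 11, 3)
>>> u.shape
(3,)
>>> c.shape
(7, 2)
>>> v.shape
(2, 7)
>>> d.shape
(29, 2)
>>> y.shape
(11, 37)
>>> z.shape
(7, 3)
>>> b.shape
(29, 2)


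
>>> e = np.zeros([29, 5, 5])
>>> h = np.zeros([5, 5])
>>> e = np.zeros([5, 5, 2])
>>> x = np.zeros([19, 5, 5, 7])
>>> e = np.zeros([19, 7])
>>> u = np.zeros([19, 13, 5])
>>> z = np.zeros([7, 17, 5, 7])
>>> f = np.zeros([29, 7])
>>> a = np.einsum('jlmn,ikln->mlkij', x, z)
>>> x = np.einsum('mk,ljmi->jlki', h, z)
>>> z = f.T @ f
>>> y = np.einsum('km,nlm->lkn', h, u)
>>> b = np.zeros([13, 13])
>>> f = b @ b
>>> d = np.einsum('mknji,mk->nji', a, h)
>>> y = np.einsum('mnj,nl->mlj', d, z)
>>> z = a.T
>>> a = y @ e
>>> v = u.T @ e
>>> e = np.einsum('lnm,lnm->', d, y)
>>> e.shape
()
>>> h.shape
(5, 5)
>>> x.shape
(17, 7, 5, 7)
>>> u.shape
(19, 13, 5)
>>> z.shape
(19, 7, 17, 5, 5)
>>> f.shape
(13, 13)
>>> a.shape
(17, 7, 7)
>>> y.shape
(17, 7, 19)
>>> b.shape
(13, 13)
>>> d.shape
(17, 7, 19)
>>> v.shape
(5, 13, 7)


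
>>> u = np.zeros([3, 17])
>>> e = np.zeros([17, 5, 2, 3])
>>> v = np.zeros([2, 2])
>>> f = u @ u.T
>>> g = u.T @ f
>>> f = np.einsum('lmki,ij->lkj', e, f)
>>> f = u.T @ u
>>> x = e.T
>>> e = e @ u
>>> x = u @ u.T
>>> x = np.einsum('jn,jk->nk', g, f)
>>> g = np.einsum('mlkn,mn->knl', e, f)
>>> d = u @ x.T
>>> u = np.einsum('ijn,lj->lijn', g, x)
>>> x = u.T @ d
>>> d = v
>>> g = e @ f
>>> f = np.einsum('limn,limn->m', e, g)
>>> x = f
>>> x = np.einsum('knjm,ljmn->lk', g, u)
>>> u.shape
(3, 2, 17, 5)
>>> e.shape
(17, 5, 2, 17)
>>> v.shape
(2, 2)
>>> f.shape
(2,)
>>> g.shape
(17, 5, 2, 17)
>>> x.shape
(3, 17)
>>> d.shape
(2, 2)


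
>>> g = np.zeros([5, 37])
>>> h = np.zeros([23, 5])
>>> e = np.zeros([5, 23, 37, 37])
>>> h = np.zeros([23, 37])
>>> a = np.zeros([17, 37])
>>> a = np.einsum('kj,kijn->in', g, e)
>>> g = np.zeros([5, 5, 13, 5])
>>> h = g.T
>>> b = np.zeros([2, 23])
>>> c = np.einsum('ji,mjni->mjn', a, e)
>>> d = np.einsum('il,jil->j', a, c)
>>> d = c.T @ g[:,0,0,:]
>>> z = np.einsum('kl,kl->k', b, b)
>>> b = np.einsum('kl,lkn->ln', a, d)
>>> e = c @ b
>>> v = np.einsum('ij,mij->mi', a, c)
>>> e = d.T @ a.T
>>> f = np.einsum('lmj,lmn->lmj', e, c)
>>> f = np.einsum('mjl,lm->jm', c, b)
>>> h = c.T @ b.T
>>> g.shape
(5, 5, 13, 5)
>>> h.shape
(37, 23, 37)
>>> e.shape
(5, 23, 23)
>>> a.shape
(23, 37)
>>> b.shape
(37, 5)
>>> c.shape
(5, 23, 37)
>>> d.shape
(37, 23, 5)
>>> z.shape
(2,)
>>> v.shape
(5, 23)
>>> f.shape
(23, 5)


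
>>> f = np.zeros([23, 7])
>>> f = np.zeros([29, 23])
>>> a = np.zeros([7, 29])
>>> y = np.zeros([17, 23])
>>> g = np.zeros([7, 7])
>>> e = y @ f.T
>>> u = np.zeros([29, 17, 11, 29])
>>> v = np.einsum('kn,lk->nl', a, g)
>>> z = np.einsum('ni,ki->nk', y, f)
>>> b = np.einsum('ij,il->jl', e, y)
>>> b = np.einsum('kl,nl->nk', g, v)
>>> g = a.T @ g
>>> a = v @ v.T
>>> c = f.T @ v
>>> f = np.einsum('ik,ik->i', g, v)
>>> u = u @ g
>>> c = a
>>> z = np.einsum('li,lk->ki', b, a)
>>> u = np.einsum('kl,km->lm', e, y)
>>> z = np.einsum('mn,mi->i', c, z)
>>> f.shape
(29,)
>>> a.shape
(29, 29)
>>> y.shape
(17, 23)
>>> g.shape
(29, 7)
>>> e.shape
(17, 29)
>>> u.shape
(29, 23)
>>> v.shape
(29, 7)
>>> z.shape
(7,)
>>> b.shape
(29, 7)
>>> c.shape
(29, 29)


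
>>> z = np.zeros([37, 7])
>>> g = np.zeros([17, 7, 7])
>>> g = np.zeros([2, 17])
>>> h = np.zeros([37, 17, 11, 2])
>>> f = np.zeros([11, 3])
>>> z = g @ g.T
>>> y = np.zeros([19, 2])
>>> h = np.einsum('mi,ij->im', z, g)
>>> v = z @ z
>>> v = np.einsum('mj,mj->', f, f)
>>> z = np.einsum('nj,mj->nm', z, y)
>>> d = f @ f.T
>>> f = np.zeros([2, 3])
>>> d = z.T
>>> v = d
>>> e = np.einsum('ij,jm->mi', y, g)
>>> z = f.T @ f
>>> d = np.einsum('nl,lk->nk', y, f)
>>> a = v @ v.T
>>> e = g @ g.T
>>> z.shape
(3, 3)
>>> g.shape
(2, 17)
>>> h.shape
(2, 2)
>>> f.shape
(2, 3)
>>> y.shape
(19, 2)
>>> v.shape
(19, 2)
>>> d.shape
(19, 3)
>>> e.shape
(2, 2)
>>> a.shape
(19, 19)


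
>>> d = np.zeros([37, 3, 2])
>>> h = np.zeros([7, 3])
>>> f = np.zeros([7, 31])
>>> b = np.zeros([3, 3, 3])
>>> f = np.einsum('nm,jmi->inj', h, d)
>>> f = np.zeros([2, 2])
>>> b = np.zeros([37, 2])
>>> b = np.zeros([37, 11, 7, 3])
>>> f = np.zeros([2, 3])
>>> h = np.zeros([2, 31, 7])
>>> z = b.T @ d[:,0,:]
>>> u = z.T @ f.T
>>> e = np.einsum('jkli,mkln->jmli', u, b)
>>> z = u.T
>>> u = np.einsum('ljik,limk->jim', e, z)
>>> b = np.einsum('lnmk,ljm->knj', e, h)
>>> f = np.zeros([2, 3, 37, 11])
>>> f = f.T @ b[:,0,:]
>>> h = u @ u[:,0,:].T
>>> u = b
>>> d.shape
(37, 3, 2)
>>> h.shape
(37, 7, 37)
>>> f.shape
(11, 37, 3, 31)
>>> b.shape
(2, 37, 31)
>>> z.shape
(2, 7, 11, 2)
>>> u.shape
(2, 37, 31)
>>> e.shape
(2, 37, 7, 2)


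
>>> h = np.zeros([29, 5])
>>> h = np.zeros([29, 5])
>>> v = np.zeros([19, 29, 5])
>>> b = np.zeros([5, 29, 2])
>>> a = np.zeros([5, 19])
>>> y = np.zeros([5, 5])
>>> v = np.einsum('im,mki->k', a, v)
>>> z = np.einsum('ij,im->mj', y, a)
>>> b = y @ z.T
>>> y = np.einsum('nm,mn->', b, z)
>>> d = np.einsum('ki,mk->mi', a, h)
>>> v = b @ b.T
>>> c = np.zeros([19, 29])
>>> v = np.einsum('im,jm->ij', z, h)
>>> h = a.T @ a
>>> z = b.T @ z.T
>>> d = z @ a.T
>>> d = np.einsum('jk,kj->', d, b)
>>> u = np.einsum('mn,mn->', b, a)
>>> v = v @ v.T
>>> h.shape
(19, 19)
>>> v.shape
(19, 19)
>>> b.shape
(5, 19)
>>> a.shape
(5, 19)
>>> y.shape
()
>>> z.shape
(19, 19)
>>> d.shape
()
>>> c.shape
(19, 29)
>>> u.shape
()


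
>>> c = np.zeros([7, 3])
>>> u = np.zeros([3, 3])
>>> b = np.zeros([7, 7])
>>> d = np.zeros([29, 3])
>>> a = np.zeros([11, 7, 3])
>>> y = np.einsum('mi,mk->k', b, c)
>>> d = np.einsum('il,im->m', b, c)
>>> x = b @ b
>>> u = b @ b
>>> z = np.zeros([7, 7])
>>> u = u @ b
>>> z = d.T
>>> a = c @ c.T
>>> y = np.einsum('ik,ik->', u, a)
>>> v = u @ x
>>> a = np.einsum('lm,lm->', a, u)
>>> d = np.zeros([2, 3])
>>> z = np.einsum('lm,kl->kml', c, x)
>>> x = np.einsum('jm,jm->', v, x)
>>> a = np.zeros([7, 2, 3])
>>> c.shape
(7, 3)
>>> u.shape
(7, 7)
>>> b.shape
(7, 7)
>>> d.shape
(2, 3)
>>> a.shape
(7, 2, 3)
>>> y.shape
()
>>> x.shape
()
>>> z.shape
(7, 3, 7)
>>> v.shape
(7, 7)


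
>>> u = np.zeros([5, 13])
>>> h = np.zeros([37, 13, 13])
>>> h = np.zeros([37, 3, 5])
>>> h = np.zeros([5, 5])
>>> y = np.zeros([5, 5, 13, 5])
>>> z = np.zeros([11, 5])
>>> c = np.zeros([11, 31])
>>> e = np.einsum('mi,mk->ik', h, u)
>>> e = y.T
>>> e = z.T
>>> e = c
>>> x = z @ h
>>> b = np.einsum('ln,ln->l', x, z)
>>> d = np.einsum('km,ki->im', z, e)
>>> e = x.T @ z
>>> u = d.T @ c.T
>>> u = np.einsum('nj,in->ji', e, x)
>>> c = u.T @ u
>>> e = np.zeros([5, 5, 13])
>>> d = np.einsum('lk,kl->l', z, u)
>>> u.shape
(5, 11)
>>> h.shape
(5, 5)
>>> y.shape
(5, 5, 13, 5)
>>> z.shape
(11, 5)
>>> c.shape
(11, 11)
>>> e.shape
(5, 5, 13)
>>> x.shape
(11, 5)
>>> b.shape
(11,)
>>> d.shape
(11,)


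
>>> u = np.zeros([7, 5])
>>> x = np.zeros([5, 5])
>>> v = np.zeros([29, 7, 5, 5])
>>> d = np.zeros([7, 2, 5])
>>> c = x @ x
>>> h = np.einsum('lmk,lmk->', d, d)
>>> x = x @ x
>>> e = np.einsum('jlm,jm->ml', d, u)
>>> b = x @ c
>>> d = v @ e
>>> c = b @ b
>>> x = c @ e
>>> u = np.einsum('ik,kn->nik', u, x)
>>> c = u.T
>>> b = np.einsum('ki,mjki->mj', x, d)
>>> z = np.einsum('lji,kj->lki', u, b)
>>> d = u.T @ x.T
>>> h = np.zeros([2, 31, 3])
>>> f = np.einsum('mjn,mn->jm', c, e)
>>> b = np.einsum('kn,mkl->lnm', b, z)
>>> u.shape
(2, 7, 5)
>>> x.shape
(5, 2)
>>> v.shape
(29, 7, 5, 5)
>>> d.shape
(5, 7, 5)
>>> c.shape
(5, 7, 2)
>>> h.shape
(2, 31, 3)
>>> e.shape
(5, 2)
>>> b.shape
(5, 7, 2)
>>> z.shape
(2, 29, 5)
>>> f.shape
(7, 5)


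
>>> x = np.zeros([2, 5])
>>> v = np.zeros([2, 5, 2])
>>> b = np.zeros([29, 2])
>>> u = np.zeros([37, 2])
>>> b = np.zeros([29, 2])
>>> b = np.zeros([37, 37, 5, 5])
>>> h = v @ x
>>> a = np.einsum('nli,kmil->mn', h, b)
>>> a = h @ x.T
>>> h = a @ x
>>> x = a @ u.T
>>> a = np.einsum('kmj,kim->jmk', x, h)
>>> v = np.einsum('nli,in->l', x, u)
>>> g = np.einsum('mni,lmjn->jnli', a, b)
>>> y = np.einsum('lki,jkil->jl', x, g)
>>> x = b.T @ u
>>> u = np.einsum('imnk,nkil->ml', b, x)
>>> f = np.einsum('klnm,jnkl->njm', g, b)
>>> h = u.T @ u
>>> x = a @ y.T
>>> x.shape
(37, 5, 5)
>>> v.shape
(5,)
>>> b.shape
(37, 37, 5, 5)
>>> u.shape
(37, 2)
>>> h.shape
(2, 2)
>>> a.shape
(37, 5, 2)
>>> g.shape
(5, 5, 37, 2)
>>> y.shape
(5, 2)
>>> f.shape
(37, 37, 2)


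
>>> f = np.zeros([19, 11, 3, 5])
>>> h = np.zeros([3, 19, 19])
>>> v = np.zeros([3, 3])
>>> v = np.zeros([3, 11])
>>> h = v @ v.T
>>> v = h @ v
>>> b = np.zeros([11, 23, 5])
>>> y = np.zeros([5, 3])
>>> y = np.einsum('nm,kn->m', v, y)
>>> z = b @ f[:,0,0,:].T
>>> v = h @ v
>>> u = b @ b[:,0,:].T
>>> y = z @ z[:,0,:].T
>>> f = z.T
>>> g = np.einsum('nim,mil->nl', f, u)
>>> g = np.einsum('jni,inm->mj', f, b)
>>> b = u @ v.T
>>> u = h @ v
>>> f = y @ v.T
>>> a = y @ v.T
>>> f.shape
(11, 23, 3)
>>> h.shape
(3, 3)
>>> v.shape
(3, 11)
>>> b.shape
(11, 23, 3)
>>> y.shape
(11, 23, 11)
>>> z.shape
(11, 23, 19)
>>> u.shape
(3, 11)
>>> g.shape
(5, 19)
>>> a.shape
(11, 23, 3)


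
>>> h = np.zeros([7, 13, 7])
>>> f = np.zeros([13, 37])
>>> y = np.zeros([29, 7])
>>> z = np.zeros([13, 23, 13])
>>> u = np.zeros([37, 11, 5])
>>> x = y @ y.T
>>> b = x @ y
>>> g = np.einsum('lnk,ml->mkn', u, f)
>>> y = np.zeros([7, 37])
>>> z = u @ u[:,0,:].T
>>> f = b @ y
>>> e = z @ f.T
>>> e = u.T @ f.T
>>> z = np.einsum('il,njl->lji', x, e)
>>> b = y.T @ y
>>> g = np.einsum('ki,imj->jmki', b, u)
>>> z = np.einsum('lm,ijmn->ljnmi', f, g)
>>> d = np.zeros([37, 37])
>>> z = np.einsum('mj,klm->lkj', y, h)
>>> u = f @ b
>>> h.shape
(7, 13, 7)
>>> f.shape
(29, 37)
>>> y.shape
(7, 37)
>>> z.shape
(13, 7, 37)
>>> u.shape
(29, 37)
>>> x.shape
(29, 29)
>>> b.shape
(37, 37)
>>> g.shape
(5, 11, 37, 37)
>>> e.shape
(5, 11, 29)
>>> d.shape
(37, 37)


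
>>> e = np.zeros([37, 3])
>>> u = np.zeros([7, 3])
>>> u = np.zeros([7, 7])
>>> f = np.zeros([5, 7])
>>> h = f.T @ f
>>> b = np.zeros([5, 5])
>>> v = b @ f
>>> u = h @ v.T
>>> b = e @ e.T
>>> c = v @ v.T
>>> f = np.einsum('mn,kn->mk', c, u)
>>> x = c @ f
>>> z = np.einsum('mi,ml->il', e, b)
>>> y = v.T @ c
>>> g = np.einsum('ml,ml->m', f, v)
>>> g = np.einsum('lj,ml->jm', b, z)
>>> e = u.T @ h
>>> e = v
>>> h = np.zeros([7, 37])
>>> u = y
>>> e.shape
(5, 7)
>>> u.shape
(7, 5)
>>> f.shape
(5, 7)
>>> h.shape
(7, 37)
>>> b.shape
(37, 37)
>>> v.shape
(5, 7)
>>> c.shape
(5, 5)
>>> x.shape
(5, 7)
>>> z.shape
(3, 37)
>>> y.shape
(7, 5)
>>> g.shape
(37, 3)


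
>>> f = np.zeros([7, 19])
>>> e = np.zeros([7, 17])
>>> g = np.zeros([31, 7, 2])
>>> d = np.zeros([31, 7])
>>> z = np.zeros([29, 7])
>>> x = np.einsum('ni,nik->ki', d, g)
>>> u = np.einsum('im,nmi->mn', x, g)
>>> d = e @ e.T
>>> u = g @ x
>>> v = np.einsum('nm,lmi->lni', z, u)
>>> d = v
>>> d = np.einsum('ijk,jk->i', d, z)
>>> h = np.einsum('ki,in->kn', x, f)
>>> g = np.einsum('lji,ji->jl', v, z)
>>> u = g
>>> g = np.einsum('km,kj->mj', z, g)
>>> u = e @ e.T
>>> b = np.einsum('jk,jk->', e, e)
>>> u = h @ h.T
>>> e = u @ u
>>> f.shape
(7, 19)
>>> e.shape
(2, 2)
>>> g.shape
(7, 31)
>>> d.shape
(31,)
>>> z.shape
(29, 7)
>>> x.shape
(2, 7)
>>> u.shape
(2, 2)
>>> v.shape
(31, 29, 7)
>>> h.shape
(2, 19)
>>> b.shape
()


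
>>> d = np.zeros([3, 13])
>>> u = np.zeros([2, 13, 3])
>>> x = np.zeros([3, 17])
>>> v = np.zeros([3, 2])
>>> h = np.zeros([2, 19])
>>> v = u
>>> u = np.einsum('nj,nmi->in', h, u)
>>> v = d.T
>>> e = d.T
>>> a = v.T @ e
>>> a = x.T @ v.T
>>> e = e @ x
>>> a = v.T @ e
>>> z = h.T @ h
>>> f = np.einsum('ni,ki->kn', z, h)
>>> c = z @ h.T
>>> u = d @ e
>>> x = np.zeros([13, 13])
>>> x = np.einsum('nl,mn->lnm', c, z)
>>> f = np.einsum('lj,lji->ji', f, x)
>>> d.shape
(3, 13)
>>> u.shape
(3, 17)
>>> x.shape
(2, 19, 19)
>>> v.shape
(13, 3)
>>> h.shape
(2, 19)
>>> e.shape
(13, 17)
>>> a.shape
(3, 17)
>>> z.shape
(19, 19)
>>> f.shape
(19, 19)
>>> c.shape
(19, 2)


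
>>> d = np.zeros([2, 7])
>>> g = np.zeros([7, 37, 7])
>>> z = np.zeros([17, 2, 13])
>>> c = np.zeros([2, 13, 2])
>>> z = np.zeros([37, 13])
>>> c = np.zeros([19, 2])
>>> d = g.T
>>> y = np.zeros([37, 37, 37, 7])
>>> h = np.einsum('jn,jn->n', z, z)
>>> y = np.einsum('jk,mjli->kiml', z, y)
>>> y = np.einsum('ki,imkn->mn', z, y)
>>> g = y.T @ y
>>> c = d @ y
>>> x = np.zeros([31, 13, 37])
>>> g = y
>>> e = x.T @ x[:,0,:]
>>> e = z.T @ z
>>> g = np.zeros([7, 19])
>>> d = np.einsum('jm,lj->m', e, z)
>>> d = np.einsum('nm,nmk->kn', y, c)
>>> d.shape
(37, 7)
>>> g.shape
(7, 19)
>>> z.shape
(37, 13)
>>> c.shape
(7, 37, 37)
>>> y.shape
(7, 37)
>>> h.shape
(13,)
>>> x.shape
(31, 13, 37)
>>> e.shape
(13, 13)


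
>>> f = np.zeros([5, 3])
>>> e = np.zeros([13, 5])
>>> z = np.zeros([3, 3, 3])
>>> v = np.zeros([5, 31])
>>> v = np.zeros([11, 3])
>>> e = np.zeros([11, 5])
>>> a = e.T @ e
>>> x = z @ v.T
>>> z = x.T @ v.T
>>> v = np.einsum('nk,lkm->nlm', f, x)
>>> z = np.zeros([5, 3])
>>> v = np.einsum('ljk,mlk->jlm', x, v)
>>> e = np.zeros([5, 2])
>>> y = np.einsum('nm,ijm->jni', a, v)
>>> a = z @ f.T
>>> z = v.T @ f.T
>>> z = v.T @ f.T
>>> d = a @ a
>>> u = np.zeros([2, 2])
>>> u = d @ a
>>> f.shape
(5, 3)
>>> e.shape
(5, 2)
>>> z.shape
(5, 3, 5)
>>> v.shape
(3, 3, 5)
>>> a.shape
(5, 5)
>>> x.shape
(3, 3, 11)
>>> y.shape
(3, 5, 3)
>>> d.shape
(5, 5)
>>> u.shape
(5, 5)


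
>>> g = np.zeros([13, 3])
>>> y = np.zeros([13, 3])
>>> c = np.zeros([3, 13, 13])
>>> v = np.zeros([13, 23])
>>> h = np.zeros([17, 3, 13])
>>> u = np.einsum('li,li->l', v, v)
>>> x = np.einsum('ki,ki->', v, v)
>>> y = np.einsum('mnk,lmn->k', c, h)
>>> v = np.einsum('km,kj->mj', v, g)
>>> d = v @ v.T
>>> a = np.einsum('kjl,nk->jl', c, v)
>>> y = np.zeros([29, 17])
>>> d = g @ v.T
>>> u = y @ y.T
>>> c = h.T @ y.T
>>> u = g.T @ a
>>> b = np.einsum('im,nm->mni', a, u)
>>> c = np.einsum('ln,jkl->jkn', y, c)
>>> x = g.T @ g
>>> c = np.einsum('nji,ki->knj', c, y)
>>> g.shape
(13, 3)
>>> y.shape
(29, 17)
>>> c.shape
(29, 13, 3)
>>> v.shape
(23, 3)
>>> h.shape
(17, 3, 13)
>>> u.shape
(3, 13)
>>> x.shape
(3, 3)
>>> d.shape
(13, 23)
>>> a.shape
(13, 13)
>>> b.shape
(13, 3, 13)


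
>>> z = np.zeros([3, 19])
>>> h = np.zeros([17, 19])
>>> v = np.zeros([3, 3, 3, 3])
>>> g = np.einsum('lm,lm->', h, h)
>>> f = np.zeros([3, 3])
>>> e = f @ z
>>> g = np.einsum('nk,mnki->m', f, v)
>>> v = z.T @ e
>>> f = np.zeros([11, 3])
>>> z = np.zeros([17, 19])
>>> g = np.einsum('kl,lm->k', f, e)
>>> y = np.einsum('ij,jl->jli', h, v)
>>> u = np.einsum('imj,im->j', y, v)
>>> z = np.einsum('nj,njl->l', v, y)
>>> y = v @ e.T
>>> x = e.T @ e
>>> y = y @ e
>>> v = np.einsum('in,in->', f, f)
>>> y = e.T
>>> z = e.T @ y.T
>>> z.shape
(19, 19)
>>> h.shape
(17, 19)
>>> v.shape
()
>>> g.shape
(11,)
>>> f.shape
(11, 3)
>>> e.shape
(3, 19)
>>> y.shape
(19, 3)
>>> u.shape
(17,)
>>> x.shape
(19, 19)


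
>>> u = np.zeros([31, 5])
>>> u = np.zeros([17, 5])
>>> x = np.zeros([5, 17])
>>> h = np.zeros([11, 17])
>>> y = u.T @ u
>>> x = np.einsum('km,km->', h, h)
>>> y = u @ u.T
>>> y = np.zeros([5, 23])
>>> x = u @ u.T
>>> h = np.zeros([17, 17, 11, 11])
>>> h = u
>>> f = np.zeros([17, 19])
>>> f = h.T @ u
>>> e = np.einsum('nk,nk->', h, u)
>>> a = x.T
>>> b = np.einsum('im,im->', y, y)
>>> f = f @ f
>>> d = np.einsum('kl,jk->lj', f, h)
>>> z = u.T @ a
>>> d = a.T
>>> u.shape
(17, 5)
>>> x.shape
(17, 17)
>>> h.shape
(17, 5)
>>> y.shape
(5, 23)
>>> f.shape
(5, 5)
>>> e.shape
()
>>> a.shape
(17, 17)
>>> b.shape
()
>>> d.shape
(17, 17)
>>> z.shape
(5, 17)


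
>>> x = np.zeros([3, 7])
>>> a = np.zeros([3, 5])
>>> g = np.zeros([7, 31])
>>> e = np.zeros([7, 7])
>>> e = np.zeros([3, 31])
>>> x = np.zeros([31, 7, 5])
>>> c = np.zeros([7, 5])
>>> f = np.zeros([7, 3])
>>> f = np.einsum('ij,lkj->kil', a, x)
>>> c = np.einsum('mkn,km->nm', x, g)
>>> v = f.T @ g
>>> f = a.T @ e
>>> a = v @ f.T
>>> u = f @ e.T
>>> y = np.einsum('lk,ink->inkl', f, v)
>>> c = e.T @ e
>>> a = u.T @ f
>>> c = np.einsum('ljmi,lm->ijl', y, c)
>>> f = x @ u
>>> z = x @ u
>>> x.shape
(31, 7, 5)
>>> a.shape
(3, 31)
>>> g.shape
(7, 31)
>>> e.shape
(3, 31)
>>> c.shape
(5, 3, 31)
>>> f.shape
(31, 7, 3)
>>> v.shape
(31, 3, 31)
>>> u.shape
(5, 3)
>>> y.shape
(31, 3, 31, 5)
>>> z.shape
(31, 7, 3)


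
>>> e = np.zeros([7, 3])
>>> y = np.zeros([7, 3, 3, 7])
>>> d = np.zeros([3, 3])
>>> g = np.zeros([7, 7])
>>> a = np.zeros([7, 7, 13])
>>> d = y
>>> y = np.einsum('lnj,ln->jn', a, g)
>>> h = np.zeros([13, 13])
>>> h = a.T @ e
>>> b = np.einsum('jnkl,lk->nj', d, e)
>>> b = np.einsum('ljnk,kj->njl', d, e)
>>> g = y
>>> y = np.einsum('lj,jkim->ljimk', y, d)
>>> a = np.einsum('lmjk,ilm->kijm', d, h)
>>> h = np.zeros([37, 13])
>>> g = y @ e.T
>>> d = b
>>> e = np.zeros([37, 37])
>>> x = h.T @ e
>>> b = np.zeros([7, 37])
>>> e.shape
(37, 37)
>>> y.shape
(13, 7, 3, 7, 3)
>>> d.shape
(3, 3, 7)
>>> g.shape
(13, 7, 3, 7, 7)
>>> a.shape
(7, 13, 3, 3)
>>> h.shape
(37, 13)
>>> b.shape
(7, 37)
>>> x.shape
(13, 37)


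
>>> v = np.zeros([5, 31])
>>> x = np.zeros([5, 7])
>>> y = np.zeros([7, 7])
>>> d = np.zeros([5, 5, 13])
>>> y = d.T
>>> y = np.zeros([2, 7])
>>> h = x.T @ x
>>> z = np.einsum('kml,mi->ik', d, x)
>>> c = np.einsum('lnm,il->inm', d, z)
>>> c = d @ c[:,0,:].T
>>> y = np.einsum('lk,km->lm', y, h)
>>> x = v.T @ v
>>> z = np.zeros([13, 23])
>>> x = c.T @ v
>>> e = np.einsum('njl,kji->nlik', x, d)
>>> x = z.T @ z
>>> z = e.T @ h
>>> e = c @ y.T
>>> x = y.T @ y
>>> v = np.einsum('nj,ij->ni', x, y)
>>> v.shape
(7, 2)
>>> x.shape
(7, 7)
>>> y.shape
(2, 7)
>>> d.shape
(5, 5, 13)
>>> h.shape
(7, 7)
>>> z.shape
(5, 13, 31, 7)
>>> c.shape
(5, 5, 7)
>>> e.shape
(5, 5, 2)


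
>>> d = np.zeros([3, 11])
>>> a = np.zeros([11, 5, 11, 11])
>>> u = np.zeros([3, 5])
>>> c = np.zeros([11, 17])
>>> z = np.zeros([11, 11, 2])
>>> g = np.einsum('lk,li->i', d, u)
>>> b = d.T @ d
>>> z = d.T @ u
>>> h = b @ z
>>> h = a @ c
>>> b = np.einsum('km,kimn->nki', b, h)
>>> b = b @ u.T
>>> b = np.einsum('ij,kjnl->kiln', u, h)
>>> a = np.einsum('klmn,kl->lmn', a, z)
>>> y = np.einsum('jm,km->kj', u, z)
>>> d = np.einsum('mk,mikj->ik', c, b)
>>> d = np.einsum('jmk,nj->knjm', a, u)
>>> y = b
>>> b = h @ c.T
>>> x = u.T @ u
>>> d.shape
(11, 3, 5, 11)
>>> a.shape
(5, 11, 11)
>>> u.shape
(3, 5)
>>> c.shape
(11, 17)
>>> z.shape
(11, 5)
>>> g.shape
(5,)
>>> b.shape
(11, 5, 11, 11)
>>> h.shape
(11, 5, 11, 17)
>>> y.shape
(11, 3, 17, 11)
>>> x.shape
(5, 5)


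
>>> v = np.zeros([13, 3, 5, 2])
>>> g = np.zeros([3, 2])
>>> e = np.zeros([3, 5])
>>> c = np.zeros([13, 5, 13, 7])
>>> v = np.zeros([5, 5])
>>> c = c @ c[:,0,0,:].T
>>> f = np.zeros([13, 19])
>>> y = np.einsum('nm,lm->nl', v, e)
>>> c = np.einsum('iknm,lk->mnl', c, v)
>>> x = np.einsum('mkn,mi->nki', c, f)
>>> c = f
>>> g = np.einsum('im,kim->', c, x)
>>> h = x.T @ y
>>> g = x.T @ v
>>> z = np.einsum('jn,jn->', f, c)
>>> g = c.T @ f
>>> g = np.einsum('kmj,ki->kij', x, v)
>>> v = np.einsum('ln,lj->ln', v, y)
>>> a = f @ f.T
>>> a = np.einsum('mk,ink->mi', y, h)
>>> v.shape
(5, 5)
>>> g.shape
(5, 5, 19)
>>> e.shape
(3, 5)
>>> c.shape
(13, 19)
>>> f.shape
(13, 19)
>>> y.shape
(5, 3)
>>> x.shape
(5, 13, 19)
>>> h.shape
(19, 13, 3)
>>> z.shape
()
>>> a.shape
(5, 19)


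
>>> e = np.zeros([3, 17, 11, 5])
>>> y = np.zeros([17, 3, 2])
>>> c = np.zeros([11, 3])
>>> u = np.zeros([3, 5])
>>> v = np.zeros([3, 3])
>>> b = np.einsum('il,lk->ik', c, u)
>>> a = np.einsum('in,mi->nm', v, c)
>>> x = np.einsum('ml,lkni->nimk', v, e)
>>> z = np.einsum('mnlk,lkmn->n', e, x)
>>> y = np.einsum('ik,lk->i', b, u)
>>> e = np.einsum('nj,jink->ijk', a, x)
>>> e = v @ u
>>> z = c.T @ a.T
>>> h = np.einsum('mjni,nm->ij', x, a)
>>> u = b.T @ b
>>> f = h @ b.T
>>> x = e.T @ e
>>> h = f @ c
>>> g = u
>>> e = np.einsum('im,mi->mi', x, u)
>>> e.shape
(5, 5)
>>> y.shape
(11,)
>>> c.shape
(11, 3)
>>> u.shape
(5, 5)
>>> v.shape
(3, 3)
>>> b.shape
(11, 5)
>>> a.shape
(3, 11)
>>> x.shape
(5, 5)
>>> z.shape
(3, 3)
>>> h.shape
(17, 3)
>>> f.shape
(17, 11)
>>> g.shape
(5, 5)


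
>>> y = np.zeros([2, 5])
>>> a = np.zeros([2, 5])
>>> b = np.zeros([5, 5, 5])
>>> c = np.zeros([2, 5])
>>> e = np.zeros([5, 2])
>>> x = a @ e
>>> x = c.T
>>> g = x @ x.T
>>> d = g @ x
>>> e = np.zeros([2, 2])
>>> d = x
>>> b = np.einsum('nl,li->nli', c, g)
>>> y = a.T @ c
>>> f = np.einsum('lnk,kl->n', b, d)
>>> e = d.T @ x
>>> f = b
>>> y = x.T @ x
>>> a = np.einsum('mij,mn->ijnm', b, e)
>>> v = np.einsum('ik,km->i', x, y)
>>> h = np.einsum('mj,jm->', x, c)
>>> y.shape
(2, 2)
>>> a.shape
(5, 5, 2, 2)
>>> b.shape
(2, 5, 5)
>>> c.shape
(2, 5)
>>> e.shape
(2, 2)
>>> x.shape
(5, 2)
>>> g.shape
(5, 5)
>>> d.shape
(5, 2)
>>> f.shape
(2, 5, 5)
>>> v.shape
(5,)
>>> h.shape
()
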